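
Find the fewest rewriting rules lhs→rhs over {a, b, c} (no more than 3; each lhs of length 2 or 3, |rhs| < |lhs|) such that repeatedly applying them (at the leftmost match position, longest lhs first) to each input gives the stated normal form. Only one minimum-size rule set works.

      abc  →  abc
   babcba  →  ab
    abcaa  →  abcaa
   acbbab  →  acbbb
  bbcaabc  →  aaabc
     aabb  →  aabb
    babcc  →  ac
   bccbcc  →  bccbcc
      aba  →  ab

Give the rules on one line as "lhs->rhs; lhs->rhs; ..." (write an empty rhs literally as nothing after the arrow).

ba->b; bbc->a

  | abc
  | babcba => bbcba => aba => ab
  | abcaa
  | acbbab => acbbb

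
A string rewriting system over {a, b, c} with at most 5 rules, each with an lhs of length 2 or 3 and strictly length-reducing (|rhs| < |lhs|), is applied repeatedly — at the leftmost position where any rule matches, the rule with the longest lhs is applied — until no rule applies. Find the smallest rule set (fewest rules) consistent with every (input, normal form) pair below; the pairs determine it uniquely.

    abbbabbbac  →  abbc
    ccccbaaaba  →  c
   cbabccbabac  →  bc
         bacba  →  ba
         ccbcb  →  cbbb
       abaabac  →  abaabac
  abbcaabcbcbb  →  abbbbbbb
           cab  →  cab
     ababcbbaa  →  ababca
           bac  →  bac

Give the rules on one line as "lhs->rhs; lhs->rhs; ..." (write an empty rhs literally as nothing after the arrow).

bba->; caa->; cba->; cbc->bb

  | abbbabbbac => abbbbac => abbc
  | ccccbaaaba => cccaaba => ccba => c
  | cbabccbabac => bccbabac => bcbac => bc
  | bacba => ba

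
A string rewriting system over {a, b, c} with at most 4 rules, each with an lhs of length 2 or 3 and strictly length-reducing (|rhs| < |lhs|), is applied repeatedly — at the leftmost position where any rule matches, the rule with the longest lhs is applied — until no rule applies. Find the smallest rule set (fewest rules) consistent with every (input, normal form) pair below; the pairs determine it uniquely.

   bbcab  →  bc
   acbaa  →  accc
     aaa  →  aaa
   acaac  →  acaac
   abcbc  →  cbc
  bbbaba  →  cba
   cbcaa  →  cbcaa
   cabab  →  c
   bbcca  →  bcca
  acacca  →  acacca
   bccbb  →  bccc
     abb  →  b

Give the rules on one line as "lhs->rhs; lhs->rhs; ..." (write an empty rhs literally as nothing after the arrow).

  | bbcab => bcab => bc
  | acbaa => accc
  | aaa
  | acaac

ab->; baa->cc; bb->c; bbc->bc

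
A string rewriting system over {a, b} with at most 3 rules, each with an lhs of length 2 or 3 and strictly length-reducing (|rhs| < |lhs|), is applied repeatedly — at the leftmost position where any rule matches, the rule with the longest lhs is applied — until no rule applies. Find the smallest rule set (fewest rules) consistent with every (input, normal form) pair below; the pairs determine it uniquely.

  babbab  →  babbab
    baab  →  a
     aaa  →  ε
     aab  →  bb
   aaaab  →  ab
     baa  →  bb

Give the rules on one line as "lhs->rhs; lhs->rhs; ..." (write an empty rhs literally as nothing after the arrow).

  | babbab
  | baab => bbb => a
  | aaa => ε
  | aab => bb

aa->b; aaa->; bbb->a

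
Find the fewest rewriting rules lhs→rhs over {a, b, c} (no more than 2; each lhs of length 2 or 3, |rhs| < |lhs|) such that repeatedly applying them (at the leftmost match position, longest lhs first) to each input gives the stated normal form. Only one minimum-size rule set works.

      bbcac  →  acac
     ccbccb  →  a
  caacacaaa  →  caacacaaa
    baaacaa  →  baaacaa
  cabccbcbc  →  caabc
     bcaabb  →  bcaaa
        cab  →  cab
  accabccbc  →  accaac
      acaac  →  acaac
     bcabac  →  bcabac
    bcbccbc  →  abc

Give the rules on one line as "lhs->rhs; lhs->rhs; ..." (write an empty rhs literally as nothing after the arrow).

  | bbcac => acac
  | ccbccb => cbccb => bccb => bcb => bb => a
  | caacacaaa
  | baaacaa

bb->a; cb->b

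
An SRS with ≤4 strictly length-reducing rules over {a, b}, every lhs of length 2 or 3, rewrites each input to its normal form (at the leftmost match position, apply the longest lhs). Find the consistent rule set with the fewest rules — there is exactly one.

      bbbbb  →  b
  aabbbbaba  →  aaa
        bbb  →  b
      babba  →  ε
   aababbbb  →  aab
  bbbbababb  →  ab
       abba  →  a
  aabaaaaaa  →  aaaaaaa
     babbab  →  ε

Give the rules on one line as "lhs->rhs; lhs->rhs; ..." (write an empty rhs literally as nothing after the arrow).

ba->; bab->; bb->b

  | bbbbb => bbbb => bbb => bb => b
  | aabbbbaba => aabbbaba => aabbaba => aababa => aaa
  | bbb => bb => b
  | babba => ba => ε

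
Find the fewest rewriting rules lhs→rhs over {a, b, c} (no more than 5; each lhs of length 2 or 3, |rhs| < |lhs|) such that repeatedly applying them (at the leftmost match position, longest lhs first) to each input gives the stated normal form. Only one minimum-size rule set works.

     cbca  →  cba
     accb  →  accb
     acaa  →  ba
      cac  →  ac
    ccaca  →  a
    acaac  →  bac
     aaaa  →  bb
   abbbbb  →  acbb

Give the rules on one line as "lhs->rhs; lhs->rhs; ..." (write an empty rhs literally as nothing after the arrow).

aa->b; bbb->c; ca->a; cca->

  | cbca => cba
  | accb
  | acaa => aaa => ba
  | cac => ac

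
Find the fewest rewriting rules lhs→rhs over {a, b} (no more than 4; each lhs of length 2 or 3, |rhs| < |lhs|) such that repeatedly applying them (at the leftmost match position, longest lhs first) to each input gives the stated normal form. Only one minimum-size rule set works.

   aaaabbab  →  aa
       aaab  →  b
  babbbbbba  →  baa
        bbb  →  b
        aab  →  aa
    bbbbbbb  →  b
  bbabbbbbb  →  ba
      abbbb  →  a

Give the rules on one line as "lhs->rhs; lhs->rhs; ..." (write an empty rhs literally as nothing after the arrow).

aaa->; ab->a; bb->b

  | aaaabbab => abbab => abab => aab => aa
  | aaab => b
  | babbbbbba => babbbbba => babbbba => babbba => babba => baba => baa
  | bbb => bb => b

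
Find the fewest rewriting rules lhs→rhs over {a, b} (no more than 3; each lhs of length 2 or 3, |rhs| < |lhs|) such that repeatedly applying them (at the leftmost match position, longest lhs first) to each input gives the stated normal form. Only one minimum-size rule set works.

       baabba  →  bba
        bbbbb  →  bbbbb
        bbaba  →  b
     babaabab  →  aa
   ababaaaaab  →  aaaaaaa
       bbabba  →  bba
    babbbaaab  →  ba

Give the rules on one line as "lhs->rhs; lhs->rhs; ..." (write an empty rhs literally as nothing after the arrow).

ab->a; abb->; baa->

  | baabba => bba
  | bbbbb
  | bbaba => bbaa => b
  | babaabab => baaabab => abab => aab => aa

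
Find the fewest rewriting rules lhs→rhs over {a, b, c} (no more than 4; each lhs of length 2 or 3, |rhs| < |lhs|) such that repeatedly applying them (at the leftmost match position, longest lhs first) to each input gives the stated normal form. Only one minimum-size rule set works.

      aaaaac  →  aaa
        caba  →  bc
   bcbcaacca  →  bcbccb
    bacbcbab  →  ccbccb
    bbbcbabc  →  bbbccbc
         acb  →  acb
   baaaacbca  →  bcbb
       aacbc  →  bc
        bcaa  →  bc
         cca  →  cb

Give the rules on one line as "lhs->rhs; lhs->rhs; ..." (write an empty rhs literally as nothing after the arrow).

  | aaaaac => aaa
  | caba => bba => bc
  | bcbcaacca => bcbbacca => bcbccca => bcbccb
  | bacbcbab => ccbcbab => ccbccb

aac->; ba->c; ca->b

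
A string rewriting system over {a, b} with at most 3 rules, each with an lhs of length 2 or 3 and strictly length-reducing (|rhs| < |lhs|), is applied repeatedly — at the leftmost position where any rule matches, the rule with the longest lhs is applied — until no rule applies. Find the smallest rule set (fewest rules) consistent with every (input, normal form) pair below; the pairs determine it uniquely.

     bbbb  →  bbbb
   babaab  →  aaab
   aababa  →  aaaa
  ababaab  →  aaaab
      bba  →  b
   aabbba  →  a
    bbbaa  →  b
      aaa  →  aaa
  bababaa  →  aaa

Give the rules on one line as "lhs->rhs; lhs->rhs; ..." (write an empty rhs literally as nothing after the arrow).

  | bbbb
  | babaab => aaab
  | aababa => aaaa
  | ababaab => aaaab

abb->; ba->; bab->a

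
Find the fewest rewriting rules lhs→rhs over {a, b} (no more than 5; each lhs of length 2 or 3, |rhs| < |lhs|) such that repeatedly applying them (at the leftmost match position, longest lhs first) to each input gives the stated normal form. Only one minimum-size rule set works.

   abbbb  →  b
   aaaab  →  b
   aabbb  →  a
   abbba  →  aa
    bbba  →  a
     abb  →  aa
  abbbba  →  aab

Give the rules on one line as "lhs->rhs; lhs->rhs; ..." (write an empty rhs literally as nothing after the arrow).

aaa->b; ba->; bb->a; bba->b

  | abbbb => aabb => aaa => b
  | aaaab => bab => b
  | aabbb => aaab => bb => a
  | abbba => aaba => aa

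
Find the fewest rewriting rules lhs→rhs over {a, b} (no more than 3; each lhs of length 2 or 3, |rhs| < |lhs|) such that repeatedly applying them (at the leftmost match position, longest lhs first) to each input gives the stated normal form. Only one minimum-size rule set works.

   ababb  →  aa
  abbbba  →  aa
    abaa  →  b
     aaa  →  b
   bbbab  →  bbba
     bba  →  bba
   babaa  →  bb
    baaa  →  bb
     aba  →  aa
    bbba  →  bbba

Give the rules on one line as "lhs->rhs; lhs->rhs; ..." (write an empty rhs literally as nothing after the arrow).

  | ababb => aabb => aab => aa
  | abbbba => abbba => abba => aba => aa
  | abaa => aaa => b
  | aaa => b

aaa->b; ab->a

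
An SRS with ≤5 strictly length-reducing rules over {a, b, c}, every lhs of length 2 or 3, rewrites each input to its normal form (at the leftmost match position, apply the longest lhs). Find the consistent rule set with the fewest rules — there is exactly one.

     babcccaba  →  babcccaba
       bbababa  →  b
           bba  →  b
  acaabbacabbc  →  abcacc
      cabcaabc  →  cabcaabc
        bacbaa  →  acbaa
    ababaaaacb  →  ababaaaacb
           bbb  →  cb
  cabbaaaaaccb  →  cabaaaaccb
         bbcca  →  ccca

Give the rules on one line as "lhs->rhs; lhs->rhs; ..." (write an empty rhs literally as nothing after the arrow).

  | babcccaba
  | bbababa => bbaba => bba => b
  | bba => b
  | acaabbacabbc => abbacabbc => abcabbc => abcacc

aca->; bac->ac; bb->c; bba->b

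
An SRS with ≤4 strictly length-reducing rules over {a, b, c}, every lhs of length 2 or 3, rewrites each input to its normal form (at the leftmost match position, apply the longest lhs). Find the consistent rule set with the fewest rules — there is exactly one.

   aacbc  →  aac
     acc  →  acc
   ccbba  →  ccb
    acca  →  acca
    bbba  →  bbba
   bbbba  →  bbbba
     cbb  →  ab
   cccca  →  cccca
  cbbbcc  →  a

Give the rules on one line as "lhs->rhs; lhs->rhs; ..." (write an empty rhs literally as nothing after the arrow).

aba->cb; bc->; cbb->ab

  | aacbc => aac
  | acc
  | ccbba => caba => ccb
  | acca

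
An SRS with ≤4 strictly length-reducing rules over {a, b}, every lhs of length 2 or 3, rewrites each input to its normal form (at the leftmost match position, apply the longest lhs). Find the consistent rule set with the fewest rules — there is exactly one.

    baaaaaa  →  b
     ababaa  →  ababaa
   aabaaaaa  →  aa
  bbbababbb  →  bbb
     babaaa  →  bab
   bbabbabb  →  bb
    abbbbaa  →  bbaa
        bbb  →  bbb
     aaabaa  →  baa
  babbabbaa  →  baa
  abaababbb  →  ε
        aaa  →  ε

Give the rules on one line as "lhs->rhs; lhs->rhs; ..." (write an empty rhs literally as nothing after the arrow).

aaa->; aab->; abb->

  | baaaaaa => baaa => b
  | ababaa
  | aabaaaaa => aaaaa => aa
  | bbbababbb => bbbabb => bbb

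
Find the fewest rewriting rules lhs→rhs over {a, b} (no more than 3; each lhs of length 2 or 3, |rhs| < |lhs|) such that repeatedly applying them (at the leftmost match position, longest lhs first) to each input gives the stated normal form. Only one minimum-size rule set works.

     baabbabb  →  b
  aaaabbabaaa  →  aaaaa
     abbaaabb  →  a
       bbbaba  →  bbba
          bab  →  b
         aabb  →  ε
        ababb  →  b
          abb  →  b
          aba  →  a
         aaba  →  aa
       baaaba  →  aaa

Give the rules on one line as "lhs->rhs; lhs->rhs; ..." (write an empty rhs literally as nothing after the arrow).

  | baabbabb => aabbabb => ababb => abb => b
  | aaaabbabaaa => aaababaaa => aaabaaa => aaaaa
  | abbaaabb => baaabb => aaabb => aab => a
  | bbbaba => bbba

ab->; baa->aa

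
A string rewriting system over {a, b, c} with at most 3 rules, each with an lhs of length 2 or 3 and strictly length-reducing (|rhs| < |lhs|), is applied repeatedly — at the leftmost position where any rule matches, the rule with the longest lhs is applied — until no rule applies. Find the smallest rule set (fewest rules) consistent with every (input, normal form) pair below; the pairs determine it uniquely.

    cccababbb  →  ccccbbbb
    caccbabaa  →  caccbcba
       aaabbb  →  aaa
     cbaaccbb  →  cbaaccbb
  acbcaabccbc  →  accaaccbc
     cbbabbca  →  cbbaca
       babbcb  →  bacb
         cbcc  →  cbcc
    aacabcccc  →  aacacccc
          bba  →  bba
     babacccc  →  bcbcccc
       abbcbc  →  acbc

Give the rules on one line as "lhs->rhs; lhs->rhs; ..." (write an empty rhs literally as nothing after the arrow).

  | cccababbb => ccccbbbb
  | caccbabaa => caccbcba
  | aaabbb => aaabb => aaab => aaa
  | cbaaccbb

ab->a; aba->cb; bca->ca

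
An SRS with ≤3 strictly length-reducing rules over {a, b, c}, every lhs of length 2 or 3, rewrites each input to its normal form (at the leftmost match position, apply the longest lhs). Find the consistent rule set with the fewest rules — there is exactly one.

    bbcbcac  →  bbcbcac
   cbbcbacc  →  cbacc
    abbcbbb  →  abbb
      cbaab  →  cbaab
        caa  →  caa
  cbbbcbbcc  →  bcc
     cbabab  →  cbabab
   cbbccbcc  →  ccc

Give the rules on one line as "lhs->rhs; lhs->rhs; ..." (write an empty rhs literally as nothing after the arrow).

  | bbcbcac
  | cbbcbacc => cbacc
  | abbcbbb => abbb
  | cbaab

cbb->; ccb->c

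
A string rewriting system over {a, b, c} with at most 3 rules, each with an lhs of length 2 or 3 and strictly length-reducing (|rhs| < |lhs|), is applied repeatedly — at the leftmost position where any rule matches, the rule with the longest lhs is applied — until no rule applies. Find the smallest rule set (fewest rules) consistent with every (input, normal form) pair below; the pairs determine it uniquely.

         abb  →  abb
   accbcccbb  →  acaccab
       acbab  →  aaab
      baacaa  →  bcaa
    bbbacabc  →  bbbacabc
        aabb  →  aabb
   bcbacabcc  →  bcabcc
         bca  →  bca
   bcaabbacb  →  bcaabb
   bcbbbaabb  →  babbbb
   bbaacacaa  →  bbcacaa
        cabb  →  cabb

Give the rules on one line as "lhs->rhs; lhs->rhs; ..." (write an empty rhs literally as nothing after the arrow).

  | abb
  | accbcccbb => acacccbb => acaccab
  | acbab => aaab
  | baacaa => bcaa

baa->b; cb->a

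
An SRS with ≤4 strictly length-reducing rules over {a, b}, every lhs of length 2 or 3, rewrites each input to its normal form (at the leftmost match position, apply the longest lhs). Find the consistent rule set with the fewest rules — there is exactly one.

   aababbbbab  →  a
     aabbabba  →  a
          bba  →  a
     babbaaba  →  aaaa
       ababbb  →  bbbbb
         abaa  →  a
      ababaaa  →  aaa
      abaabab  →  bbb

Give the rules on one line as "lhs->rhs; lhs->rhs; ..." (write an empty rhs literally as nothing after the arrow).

aab->a; aba->bb; abb->aa; ba->a

  | aababbbbab => aabbbbab => abbbab => aabab => aab => a
  | aabbabba => ababba => bbbba => bbba => bba => ba => a
  | bba => ba => a
  | babbaaba => abbaaba => aaaaba => aaaa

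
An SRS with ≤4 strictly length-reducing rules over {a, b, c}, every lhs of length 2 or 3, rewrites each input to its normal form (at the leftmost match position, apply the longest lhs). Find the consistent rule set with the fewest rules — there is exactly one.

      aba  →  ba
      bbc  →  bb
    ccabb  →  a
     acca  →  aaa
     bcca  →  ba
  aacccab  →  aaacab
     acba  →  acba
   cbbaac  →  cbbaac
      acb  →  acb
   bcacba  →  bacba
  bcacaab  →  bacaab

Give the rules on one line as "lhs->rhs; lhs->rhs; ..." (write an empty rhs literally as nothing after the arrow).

aba->ba; abb->; bc->b; cc->a

  | aba => ba
  | bbc => bb
  | ccabb => aabb => a
  | acca => aaa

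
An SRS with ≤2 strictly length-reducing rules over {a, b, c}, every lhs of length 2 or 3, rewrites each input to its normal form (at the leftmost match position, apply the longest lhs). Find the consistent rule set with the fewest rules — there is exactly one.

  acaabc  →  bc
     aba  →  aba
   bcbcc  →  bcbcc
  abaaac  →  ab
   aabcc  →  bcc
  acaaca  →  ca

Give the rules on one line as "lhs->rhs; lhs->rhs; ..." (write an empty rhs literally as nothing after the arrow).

aa->; ac->

  | acaabc => aabc => bc
  | aba
  | bcbcc
  | abaaac => abac => ab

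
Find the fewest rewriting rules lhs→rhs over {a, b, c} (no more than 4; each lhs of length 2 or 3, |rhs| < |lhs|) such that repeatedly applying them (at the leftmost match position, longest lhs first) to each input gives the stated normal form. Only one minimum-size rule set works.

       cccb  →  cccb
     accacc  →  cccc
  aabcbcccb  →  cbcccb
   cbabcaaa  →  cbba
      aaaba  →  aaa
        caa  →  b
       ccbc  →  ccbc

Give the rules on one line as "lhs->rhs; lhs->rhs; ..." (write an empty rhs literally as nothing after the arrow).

  | cccb
  | accacc => ccacc => cccc
  | aabcbcccb => acbcccb => cbcccb
  | cbabcaaa => cbcaaa => cbba

ab->; ac->c; caa->b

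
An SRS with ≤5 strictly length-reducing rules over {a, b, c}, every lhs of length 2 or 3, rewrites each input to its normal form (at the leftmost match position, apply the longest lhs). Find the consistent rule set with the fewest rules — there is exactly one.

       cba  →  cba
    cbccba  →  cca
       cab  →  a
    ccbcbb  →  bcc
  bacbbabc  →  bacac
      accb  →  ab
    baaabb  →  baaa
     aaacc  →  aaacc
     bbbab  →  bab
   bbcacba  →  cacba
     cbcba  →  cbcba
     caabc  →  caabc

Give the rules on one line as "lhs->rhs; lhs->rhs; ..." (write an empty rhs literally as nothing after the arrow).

bb->; cab->a; cbb->cc; ccb->b

  | cba
  | cbccba => cbba => cca
  | cab => a
  | ccbcbb => bcbb => bcc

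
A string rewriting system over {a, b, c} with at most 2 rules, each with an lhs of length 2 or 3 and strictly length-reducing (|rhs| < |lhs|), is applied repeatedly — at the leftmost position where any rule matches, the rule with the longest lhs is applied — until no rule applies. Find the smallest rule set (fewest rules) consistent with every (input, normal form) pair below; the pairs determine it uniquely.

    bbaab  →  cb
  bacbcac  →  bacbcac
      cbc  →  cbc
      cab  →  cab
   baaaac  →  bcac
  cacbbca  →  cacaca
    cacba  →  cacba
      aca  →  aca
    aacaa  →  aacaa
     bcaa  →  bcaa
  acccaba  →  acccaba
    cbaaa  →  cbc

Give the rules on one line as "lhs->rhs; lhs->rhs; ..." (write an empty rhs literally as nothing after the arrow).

  | bbaab => aaab => cb
  | bacbcac
  | cbc
  | cab

aaa->c; bb->a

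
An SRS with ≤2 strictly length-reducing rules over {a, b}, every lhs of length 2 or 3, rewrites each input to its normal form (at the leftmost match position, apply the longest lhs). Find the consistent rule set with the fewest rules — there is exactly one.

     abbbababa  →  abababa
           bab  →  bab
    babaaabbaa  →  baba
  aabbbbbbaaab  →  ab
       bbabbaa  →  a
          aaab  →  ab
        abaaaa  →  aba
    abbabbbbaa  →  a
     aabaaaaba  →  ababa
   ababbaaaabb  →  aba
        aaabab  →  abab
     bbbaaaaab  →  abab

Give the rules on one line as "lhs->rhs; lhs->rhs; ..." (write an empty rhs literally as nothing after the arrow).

aa->a; bb->a

  | abbbababa => aabababa => abababa
  | bab
  | babaaabbaa => babaabbaa => bababbaa => babaaaa => babaaa => babaa => baba
  | aabbbbbbaaab => abbbbbbaaab => aabbbbaaab => abbbbaaab => aabbaaab => abbaaab => aaaaab => aaaab => aaab => aab => ab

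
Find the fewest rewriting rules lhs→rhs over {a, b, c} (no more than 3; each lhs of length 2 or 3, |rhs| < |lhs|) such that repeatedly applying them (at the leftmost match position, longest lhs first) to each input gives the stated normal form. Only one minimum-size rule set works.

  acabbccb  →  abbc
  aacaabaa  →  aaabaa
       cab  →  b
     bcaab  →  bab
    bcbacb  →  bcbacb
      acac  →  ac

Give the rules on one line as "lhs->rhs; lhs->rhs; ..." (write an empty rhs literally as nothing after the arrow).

  | acabbccb => abbccb => abbc
  | aacaabaa => aaabaa
  | cab => b
  | bcaab => bab

ca->; ccb->c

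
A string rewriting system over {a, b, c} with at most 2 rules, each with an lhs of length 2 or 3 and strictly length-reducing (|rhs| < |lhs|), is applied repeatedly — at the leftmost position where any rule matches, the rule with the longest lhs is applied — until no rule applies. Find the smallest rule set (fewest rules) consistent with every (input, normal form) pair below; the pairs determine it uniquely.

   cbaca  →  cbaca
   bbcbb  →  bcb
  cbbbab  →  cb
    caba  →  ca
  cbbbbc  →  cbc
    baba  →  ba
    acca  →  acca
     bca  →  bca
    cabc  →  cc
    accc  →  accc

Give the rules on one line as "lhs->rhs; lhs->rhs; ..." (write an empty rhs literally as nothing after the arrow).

  | cbaca
  | bbcbb => bcbb => bcb
  | cbbbab => cbbab => cbab => cb
  | caba => ca

ab->; bb->b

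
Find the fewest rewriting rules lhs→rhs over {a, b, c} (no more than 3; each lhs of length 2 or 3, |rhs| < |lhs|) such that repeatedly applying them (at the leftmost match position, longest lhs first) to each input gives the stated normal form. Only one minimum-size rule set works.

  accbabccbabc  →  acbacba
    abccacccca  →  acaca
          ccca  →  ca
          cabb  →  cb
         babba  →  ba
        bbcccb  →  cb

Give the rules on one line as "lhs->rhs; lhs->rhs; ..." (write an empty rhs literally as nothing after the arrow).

  | accbabccbabc => acbabccbabc => acbacbabc => acbacba
  | abccacccca => acacccca => acaccca => acacca => acaca
  | ccca => cca => ca
  | cabb => ccb => cb

abb->cb; bc->; cc->c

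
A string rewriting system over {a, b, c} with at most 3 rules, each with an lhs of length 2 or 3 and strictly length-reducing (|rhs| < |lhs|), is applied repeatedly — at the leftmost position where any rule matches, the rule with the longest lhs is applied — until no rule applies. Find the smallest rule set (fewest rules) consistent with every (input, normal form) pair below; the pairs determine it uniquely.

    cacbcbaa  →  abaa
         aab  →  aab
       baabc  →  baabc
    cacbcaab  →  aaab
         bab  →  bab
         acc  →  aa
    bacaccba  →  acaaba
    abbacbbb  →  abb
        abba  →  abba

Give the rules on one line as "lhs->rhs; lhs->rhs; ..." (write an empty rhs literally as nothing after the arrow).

  | cacbcbaa => ccbaa => abaa
  | aab
  | baabc
  | cacbcaab => ccaab => aaab

acb->; bac->ac; cc->a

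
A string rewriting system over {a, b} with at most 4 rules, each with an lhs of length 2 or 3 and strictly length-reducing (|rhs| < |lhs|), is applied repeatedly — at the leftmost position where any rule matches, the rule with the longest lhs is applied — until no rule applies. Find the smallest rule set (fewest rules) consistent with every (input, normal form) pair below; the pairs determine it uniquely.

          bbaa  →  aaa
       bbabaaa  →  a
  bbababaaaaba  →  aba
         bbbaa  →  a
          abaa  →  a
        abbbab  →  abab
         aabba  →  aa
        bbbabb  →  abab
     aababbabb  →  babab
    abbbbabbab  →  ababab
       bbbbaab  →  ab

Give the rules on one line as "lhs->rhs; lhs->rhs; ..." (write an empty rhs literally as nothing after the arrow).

  | bbaa => aaa
  | bbabaaa => aabaaa => baaa => a
  | bbababaaaaba => aababaaaaba => babaaaaba => baaaba => aba
  | bbbaa => abaa => a

aab->b; abb->ab; baa->; bb->a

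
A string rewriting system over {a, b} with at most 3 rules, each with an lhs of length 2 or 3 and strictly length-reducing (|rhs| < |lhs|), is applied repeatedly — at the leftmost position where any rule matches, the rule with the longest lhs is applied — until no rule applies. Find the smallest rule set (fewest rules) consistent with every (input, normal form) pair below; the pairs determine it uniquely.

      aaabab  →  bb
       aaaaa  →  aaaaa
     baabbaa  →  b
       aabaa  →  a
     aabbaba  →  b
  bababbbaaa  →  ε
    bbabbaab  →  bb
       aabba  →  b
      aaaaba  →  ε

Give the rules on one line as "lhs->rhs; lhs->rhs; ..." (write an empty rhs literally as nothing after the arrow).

aab->b; aba->b; ba->

  | aaabab => abab => bb
  | aaaaa
  | baabbaa => abbaa => aba => b
  | aabaa => baa => a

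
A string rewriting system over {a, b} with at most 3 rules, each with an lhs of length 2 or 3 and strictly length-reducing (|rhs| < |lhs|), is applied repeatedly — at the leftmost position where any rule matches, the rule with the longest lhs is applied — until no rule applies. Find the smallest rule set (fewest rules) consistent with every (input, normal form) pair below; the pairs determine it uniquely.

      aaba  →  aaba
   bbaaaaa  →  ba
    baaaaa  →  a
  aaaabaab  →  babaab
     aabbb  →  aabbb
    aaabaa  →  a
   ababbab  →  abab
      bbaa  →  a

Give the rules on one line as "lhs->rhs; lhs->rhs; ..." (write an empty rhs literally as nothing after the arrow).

aaa->b; bba->

  | aaba
  | bbaaaaa => aaaa => ba
  | baaaaa => bbaa => a
  | aaaabaab => babaab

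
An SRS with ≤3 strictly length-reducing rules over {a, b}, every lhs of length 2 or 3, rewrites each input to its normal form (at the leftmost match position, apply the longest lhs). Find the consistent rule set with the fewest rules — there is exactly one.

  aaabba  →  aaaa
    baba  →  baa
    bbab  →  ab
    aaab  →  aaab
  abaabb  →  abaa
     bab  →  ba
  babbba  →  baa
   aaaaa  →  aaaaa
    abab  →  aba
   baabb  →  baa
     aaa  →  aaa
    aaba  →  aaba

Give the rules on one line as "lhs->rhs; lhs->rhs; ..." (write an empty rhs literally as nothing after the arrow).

bab->ba; bb->

  | aaabba => aaaa
  | baba => baa
  | bbab => ab
  | aaab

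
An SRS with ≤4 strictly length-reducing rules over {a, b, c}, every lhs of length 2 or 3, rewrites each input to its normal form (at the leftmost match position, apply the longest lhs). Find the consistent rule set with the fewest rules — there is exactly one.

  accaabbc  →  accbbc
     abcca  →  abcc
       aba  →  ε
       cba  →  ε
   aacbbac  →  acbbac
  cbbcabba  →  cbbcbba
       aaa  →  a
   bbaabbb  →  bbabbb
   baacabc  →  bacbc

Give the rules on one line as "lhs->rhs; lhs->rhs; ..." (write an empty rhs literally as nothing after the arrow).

  | accaabbc => accabbc => accbbc
  | abcca => abcc
  | aba => ε
  | cba => ε

aa->a; aba->; ca->c; cba->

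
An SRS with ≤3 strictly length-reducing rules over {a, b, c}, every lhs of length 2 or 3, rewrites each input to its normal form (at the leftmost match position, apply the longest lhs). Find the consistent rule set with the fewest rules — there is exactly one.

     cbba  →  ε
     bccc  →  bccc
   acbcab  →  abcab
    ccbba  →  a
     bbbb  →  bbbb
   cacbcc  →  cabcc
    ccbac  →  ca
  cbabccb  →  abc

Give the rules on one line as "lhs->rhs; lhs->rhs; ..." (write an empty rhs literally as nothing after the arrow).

  | cbba => ba => ε
  | bccc
  | acbcab => abcab
  | ccbba => cba => a

ac->a; ba->; cb->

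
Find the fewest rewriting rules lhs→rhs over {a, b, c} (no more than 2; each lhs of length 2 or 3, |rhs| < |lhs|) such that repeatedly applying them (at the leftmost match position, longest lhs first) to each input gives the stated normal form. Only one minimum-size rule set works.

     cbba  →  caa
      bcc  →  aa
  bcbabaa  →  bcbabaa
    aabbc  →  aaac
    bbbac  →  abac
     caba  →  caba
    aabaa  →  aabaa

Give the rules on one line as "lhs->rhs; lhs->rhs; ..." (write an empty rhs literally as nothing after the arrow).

bb->a; bcc->aa

  | cbba => caa
  | bcc => aa
  | bcbabaa
  | aabbc => aaac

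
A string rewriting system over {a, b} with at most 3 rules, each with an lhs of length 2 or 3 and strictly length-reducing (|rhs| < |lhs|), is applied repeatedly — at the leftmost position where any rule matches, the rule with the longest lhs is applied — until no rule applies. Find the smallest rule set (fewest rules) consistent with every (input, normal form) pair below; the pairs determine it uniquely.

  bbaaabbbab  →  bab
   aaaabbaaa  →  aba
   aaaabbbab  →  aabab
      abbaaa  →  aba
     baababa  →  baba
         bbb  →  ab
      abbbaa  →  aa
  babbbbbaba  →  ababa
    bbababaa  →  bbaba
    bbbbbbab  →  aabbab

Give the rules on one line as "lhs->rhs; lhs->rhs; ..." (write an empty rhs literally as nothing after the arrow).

aaa->; baa->; bbb->ab

  | bbaaabbbab => babbbab => baabab => bab
  | aaaabbaaa => abbaaa => aba
  | aaaabbbab => abbbab => aabab
  | abbaaa => aba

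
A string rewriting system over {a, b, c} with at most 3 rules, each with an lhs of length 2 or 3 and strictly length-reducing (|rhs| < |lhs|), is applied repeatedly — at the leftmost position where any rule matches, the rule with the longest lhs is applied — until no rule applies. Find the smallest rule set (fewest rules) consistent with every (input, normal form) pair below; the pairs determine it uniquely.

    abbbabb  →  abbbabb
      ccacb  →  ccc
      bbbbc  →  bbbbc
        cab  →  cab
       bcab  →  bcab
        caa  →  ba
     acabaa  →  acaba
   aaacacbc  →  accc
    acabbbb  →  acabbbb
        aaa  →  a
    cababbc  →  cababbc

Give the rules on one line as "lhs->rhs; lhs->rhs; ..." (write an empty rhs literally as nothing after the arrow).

aa->a; acb->c; caa->ba

  | abbbabb
  | ccacb => ccc
  | bbbbc
  | cab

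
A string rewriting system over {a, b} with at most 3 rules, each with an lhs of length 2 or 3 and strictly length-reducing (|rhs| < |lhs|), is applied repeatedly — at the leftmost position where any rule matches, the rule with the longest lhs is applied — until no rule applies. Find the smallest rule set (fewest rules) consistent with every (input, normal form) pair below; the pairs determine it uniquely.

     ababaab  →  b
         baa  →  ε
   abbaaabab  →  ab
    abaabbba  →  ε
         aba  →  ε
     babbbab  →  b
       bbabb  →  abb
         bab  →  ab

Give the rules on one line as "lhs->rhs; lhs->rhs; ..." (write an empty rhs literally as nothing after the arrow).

aa->; ba->a

  | ababaab => aabaab => baab => aab => b
  | baa => aa => ε
  | abbaaabab => abaaabab => aaaabab => aabab => bab => ab
  | abaabbba => aaabbba => abbba => abba => aba => aa => ε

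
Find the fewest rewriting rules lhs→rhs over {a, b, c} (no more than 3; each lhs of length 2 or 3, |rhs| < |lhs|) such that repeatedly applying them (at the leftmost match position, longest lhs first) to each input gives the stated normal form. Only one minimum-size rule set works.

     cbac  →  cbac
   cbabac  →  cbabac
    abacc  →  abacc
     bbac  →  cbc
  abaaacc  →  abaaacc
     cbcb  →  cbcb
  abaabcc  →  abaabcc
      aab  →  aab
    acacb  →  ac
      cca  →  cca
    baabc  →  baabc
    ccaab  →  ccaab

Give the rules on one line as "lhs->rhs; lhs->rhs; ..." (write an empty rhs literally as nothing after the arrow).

  | cbac
  | cbabac
  | abacc
  | bbac => cbc

acb->; bba->cb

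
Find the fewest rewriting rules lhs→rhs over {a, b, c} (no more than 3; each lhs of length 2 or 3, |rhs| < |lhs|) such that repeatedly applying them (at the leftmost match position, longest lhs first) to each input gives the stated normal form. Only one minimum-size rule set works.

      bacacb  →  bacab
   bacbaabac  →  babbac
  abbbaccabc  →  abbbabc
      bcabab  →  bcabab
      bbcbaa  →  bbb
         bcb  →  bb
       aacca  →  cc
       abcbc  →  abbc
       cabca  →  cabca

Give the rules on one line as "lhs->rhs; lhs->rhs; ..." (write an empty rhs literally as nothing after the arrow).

aa->; cb->b; cca->cc

  | bacacb => bacab
  | bacbaabac => babaabac => babbac
  | abbbaccabc => abbbaccbc => abbbacbc => abbbabc
  | bcabab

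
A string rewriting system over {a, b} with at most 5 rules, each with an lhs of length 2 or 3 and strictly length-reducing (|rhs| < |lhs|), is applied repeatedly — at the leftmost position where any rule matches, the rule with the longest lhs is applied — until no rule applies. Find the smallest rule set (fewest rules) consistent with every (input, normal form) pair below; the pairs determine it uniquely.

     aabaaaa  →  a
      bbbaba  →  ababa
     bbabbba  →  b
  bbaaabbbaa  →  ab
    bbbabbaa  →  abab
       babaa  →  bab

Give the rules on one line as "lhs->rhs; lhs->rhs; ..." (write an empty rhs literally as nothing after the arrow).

  | aabaaaa => aaaa => baa => bb => a
  | bbbaba => ababa
  | bbabbba => aabbba => bba => aa => b
  | bbaaabbbaa => aaaabbbaa => baabbbaa => bbbaa => abaa => abb => ab

aa->b; aab->; abb->ab; bb->a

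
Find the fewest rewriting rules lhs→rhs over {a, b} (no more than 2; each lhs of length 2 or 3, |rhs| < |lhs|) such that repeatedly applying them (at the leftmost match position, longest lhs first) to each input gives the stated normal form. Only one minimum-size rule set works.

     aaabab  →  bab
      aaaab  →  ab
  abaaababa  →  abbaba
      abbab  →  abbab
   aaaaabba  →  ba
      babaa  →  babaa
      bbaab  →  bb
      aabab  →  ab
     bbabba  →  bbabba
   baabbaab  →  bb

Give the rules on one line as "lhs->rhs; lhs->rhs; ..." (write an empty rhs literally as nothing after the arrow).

  | aaabab => bab
  | aaaab => ab
  | abaaababa => abbaba
  | abbab

aaa->; aab->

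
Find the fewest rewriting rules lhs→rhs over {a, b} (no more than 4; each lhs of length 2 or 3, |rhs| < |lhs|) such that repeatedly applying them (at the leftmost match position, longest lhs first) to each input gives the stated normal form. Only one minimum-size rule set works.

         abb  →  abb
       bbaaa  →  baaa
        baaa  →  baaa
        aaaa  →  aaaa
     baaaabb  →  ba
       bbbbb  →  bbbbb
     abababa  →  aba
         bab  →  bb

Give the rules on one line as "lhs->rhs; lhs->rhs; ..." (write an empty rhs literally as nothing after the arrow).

aab->ba; bab->bb; bba->ba

  | abb
  | bbaaa => baaa
  | baaa
  | aaaa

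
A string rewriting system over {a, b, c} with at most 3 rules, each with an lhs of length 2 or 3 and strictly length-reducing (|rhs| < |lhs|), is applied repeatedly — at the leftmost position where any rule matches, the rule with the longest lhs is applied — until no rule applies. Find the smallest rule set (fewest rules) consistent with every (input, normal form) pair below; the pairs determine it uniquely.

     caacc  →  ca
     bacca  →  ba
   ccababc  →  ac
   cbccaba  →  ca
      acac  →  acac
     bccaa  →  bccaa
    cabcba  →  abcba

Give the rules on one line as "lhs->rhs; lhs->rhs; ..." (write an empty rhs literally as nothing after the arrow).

acc->; bab->; cab->ab

  | caacc => ca
  | bacca => ba
  | ccababc => cababc => ababc => ac
  | cbccaba => cbcaba => cbaba => ca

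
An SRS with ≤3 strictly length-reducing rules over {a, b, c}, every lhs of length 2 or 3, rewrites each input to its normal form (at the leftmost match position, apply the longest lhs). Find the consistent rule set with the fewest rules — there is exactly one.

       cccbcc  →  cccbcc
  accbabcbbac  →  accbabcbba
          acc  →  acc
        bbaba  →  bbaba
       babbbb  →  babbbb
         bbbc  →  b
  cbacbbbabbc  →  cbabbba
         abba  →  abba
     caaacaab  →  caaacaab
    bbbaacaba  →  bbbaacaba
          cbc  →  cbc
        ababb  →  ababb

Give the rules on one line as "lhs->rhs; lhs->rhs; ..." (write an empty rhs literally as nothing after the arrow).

  | cccbcc
  | accbabcbbac => accbabcbba
  | acc
  | bbaba

bac->ba; bbc->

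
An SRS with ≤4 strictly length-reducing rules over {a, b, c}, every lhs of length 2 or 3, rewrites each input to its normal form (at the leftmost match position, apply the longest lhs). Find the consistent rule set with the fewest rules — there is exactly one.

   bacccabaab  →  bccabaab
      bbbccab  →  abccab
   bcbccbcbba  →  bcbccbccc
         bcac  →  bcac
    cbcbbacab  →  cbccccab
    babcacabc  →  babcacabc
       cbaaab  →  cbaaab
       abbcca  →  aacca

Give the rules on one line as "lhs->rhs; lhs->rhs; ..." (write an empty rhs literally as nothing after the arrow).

bac->b; bb->a; bba->cc

  | bacccabaab => bccabaab
  | bbbccab => abccab
  | bcbccbcbba => bcbccbccc
  | bcac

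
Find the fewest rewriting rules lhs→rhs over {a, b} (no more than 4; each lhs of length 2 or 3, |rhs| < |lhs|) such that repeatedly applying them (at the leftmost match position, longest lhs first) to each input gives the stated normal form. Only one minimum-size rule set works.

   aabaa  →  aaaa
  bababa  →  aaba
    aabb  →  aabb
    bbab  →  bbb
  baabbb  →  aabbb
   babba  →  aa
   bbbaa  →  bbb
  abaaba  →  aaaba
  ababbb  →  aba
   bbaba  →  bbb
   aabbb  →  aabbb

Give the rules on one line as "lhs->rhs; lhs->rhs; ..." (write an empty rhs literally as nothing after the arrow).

  | aabaa => aaaa
  | bababa => baaba => aaba
  | aabb
  | bbab => bbb

baa->aa; bab->ba; bba->bb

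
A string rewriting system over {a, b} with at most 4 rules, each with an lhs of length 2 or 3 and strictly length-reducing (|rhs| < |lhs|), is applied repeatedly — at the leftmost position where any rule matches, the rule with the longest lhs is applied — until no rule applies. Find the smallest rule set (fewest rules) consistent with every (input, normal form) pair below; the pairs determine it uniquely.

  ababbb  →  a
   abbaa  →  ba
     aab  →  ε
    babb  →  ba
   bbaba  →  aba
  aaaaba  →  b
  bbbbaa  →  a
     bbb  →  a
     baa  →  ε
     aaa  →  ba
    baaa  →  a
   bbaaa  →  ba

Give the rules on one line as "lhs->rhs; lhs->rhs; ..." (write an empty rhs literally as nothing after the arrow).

  | ababbb => abaa => abb => a
  | abbaa => aaa => ba
  | aab => bb => ε
  | babb => ba

aa->b; bb->; bbb->a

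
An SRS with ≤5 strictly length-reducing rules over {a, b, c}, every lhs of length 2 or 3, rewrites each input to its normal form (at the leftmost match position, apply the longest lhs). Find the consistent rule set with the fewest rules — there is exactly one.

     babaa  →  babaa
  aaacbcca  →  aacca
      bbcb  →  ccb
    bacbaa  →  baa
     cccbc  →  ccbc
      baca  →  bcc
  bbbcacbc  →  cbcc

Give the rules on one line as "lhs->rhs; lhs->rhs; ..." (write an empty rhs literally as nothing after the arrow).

  | babaa
  | aaacbcca => aacca
  | bbcb => ccb
  | bacbaa => baa

aca->cc; acb->; bb->c; ccc->cc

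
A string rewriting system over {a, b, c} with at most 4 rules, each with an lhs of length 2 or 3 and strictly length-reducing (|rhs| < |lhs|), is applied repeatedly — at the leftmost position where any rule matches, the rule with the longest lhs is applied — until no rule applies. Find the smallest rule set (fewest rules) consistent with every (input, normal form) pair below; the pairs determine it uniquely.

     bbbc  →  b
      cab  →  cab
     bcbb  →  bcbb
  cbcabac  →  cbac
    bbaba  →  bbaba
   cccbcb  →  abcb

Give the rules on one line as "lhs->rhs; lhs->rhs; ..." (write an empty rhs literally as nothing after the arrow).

bbc->; bca->; ccc->a

  | bbbc => b
  | cab
  | bcbb
  | cbcabac => cbac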